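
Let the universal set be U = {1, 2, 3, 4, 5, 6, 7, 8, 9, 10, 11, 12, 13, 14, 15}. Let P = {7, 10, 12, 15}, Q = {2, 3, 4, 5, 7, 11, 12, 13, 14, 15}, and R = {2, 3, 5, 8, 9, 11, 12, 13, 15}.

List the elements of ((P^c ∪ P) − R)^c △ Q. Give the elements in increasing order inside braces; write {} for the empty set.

P^c = {1, 2, 3, 4, 5, 6, 8, 9, 11, 13, 14}
P^c ∪ P = {1, 2, 3, 4, 5, 6, 7, 8, 9, 10, 11, 12, 13, 14, 15}
(P^c ∪ P) − R = {1, 4, 6, 7, 10, 14}
((P^c ∪ P) − R)^c = {2, 3, 5, 8, 9, 11, 12, 13, 15}
((P^c ∪ P) − R)^c △ Q = {4, 7, 8, 9, 14}

{4, 7, 8, 9, 14}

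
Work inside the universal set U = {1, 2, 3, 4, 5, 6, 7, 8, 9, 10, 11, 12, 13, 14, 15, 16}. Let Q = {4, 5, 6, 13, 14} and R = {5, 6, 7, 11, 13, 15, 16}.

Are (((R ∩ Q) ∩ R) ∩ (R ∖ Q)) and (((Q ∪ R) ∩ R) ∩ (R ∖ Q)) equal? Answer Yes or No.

No

R ∩ Q = {5, 6, 13}
(R ∩ Q) ∩ R = {5, 6, 13}
R ∖ Q = {7, 11, 15, 16}
((R ∩ Q) ∩ R) ∩ (R ∖ Q) = {}
Q ∪ R = {4, 5, 6, 7, 11, 13, 14, 15, 16}
(Q ∪ R) ∩ R = {5, 6, 7, 11, 13, 15, 16}
((Q ∪ R) ∩ R) ∩ (R ∖ Q) = {7, 11, 15, 16}
7 ∈ ((Q ∪ R) ∩ R) ∩ (R ∖ Q) but 7 ∉ ((R ∩ Q) ∩ R) ∩ (R ∖ Q), so they differ.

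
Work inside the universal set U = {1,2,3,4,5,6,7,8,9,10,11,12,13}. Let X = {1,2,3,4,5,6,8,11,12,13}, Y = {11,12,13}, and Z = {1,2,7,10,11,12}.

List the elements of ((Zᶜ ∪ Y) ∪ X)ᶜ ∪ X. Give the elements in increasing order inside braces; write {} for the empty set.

{1,2,3,4,5,6,7,8,10,11,12,13}

Zᶜ = {3,4,5,6,8,9,13}
Zᶜ ∪ Y = {3,4,5,6,8,9,11,12,13}
(Zᶜ ∪ Y) ∪ X = {1,2,3,4,5,6,8,9,11,12,13}
((Zᶜ ∪ Y) ∪ X)ᶜ = {7,10}
((Zᶜ ∪ Y) ∪ X)ᶜ ∪ X = {1,2,3,4,5,6,7,8,10,11,12,13}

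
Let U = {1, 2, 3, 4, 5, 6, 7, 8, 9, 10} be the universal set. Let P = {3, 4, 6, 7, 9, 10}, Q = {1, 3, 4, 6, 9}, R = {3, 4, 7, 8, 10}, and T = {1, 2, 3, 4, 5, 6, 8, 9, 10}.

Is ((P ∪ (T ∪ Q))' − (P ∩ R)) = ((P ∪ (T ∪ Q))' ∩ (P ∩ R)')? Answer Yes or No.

T ∪ Q = {1, 2, 3, 4, 5, 6, 8, 9, 10}
P ∪ (T ∪ Q) = {1, 2, 3, 4, 5, 6, 7, 8, 9, 10}
(P ∪ (T ∪ Q))' = {}
P ∩ R = {3, 4, 7, 10}
(P ∪ (T ∪ Q))' − (P ∩ R) = {}
(P ∩ R)' = {1, 2, 5, 6, 8, 9}
(P ∪ (T ∪ Q))' ∩ (P ∩ R)' = {}
Both equal {}, so (P ∪ (T ∪ Q))' − (P ∩ R) = (P ∪ (T ∪ Q))' ∩ (P ∩ R)'.

Yes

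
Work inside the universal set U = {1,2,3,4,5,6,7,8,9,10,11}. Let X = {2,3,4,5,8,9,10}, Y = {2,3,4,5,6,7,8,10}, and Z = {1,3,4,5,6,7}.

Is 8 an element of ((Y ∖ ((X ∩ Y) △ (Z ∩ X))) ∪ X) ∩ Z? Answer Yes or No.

8 ∈ X and 8 ∈ Y, so 8 ∈ X ∩ Y
8 ∉ Z and 8 ∈ X, so 8 ∉ Z ∩ X
8 ∈ (X ∩ Y) and 8 ∉ (Z ∩ X), so 8 ∈ (X ∩ Y) △ (Z ∩ X)
8 ∈ Y and 8 ∈ ((X ∩ Y) △ (Z ∩ X)), so 8 ∉ Y ∖ ((X ∩ Y) △ (Z ∩ X))
8 ∉ (Y ∖ ((X ∩ Y) △ (Z ∩ X))) and 8 ∈ X, so 8 ∈ (Y ∖ ((X ∩ Y) △ (Z ∩ X))) ∪ X
8 ∈ ((Y ∖ ((X ∩ Y) △ (Z ∩ X))) ∪ X) and 8 ∉ Z, so 8 ∉ ((Y ∖ ((X ∩ Y) △ (Z ∩ X))) ∪ X) ∩ Z

No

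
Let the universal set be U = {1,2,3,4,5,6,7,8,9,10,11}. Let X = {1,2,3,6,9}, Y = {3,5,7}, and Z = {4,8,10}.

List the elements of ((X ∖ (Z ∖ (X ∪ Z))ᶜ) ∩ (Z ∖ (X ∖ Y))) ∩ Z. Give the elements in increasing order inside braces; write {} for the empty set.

{}

X ∪ Z = {1,2,3,4,6,8,9,10}
Z ∖ (X ∪ Z) = {}
(Z ∖ (X ∪ Z))ᶜ = {1,2,3,4,5,6,7,8,9,10,11}
X ∖ (Z ∖ (X ∪ Z))ᶜ = {}
X ∖ Y = {1,2,6,9}
Z ∖ (X ∖ Y) = {4,8,10}
(X ∖ (Z ∖ (X ∪ Z))ᶜ) ∩ (Z ∖ (X ∖ Y)) = {}
((X ∖ (Z ∖ (X ∪ Z))ᶜ) ∩ (Z ∖ (X ∖ Y))) ∩ Z = {}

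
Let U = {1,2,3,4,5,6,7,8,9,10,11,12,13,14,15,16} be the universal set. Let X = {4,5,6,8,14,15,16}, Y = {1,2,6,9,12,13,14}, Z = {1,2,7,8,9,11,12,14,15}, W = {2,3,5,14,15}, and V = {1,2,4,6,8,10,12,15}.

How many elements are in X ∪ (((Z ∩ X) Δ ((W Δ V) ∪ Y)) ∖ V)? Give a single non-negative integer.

10

Z ∩ X = {8,14,15}
W Δ V = {1,3,4,5,6,8,10,12,14}
(W Δ V) ∪ Y = {1,2,3,4,5,6,8,9,10,12,13,14}
(Z ∩ X) Δ ((W Δ V) ∪ Y) = {1,2,3,4,5,6,9,10,12,13,15}
((Z ∩ X) Δ ((W Δ V) ∪ Y)) ∖ V = {3,5,9,13}
X ∪ (((Z ∩ X) Δ ((W Δ V) ∪ Y)) ∖ V) = {3,4,5,6,8,9,13,14,15,16}
|X ∪ (((Z ∩ X) Δ ((W Δ V) ∪ Y)) ∖ V)| = 10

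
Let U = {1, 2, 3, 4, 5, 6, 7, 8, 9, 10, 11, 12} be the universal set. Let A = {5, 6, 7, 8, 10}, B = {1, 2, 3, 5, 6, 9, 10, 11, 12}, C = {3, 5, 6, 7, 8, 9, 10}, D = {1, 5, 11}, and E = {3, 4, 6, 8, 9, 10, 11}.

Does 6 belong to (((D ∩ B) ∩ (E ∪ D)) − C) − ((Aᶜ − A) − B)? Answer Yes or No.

6 ∉ D and 6 ∈ B, so 6 ∉ D ∩ B
6 ∈ E and 6 ∉ D, so 6 ∈ E ∪ D
6 ∉ (D ∩ B) and 6 ∈ (E ∪ D), so 6 ∉ (D ∩ B) ∩ (E ∪ D)
6 ∉ ((D ∩ B) ∩ (E ∪ D)) and 6 ∈ C, so 6 ∉ ((D ∩ B) ∩ (E ∪ D)) − C
6 ∈ A, so 6 ∉ Aᶜ
6 ∉ Aᶜ and 6 ∈ A, so 6 ∉ Aᶜ − A
6 ∉ (Aᶜ − A) and 6 ∈ B, so 6 ∉ (Aᶜ − A) − B
6 ∉ (((D ∩ B) ∩ (E ∪ D)) − C) and 6 ∉ ((Aᶜ − A) − B), so 6 ∉ (((D ∩ B) ∩ (E ∪ D)) − C) − ((Aᶜ − A) − B)

No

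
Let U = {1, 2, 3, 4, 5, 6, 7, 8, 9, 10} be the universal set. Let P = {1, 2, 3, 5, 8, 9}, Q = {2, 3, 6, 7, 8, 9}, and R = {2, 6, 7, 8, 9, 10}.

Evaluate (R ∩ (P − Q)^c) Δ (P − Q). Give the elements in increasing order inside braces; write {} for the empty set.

{1, 2, 5, 6, 7, 8, 9, 10}

P − Q = {1, 5}
(P − Q)^c = {2, 3, 4, 6, 7, 8, 9, 10}
R ∩ (P − Q)^c = {2, 6, 7, 8, 9, 10}
(R ∩ (P − Q)^c) Δ (P − Q) = {1, 2, 5, 6, 7, 8, 9, 10}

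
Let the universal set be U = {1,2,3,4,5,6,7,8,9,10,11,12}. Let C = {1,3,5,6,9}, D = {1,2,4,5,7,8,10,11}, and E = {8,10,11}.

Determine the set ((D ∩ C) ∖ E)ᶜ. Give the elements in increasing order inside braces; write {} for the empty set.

D ∩ C = {1,5}
(D ∩ C) ∖ E = {1,5}
((D ∩ C) ∖ E)ᶜ = {2,3,4,6,7,8,9,10,11,12}

{2,3,4,6,7,8,9,10,11,12}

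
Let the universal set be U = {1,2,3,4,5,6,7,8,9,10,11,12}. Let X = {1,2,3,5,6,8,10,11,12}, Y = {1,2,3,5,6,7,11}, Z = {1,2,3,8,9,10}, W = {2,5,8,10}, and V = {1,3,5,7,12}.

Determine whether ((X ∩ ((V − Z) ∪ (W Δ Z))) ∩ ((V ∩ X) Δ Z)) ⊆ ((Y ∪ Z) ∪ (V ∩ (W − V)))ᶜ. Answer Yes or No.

No

V − Z = {5,7,12}
W Δ Z = {1,3,5,9}
(V − Z) ∪ (W Δ Z) = {1,3,5,7,9,12}
X ∩ ((V − Z) ∪ (W Δ Z)) = {1,3,5,12}
V ∩ X = {1,3,5,12}
(V ∩ X) Δ Z = {2,5,8,9,10,12}
(X ∩ ((V − Z) ∪ (W Δ Z))) ∩ ((V ∩ X) Δ Z) = {5,12}
Y ∪ Z = {1,2,3,5,6,7,8,9,10,11}
W − V = {2,8,10}
V ∩ (W − V) = {}
(Y ∪ Z) ∪ (V ∩ (W − V)) = {1,2,3,5,6,7,8,9,10,11}
((Y ∪ Z) ∪ (V ∩ (W − V)))ᶜ = {4,12}
5 ∈ (X ∩ ((V − Z) ∪ (W Δ Z))) ∩ ((V ∩ X) Δ Z) but 5 ∉ ((Y ∪ Z) ∪ (V ∩ (W − V)))ᶜ, so the inclusion fails.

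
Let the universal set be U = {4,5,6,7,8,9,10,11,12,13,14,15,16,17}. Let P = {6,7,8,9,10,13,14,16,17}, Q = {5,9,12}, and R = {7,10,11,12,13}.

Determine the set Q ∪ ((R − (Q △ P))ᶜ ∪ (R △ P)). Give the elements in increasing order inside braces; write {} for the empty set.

{4,5,6,7,8,9,10,11,12,13,14,15,16,17}

Q △ P = {5,6,7,8,10,12,13,14,16,17}
R − (Q △ P) = {11}
(R − (Q △ P))ᶜ = {4,5,6,7,8,9,10,12,13,14,15,16,17}
R △ P = {6,8,9,11,12,14,16,17}
(R − (Q △ P))ᶜ ∪ (R △ P) = {4,5,6,7,8,9,10,11,12,13,14,15,16,17}
Q ∪ ((R − (Q △ P))ᶜ ∪ (R △ P)) = {4,5,6,7,8,9,10,11,12,13,14,15,16,17}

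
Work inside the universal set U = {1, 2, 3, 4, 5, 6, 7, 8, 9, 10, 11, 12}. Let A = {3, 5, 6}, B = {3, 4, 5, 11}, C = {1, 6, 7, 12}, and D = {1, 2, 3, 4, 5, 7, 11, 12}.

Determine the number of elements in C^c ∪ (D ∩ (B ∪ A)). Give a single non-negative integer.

8

C^c = {2, 3, 4, 5, 8, 9, 10, 11}
B ∪ A = {3, 4, 5, 6, 11}
D ∩ (B ∪ A) = {3, 4, 5, 11}
C^c ∪ (D ∩ (B ∪ A)) = {2, 3, 4, 5, 8, 9, 10, 11}
|C^c ∪ (D ∩ (B ∪ A))| = 8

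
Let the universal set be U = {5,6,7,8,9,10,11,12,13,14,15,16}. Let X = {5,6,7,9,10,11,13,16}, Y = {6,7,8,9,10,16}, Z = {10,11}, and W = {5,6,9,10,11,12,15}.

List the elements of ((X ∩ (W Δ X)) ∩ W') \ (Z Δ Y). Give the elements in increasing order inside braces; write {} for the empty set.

{13}

W Δ X = {7,12,13,15,16}
X ∩ (W Δ X) = {7,13,16}
W' = {7,8,13,14,16}
(X ∩ (W Δ X)) ∩ W' = {7,13,16}
Z Δ Y = {6,7,8,9,11,16}
((X ∩ (W Δ X)) ∩ W') \ (Z Δ Y) = {13}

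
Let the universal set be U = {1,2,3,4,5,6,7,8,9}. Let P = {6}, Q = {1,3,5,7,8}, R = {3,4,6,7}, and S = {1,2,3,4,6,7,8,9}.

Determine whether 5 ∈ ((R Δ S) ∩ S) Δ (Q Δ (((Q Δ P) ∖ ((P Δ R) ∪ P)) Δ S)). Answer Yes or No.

5 ∉ R and 5 ∉ S, so 5 ∉ R Δ S
5 ∉ (R Δ S) and 5 ∉ S, so 5 ∉ (R Δ S) ∩ S
5 ∈ Q and 5 ∉ P, so 5 ∈ Q Δ P
5 ∉ P and 5 ∉ R, so 5 ∉ P Δ R
5 ∉ (P Δ R) and 5 ∉ P, so 5 ∉ (P Δ R) ∪ P
5 ∈ (Q Δ P) and 5 ∉ ((P Δ R) ∪ P), so 5 ∈ (Q Δ P) ∖ ((P Δ R) ∪ P)
5 ∈ ((Q Δ P) ∖ ((P Δ R) ∪ P)) and 5 ∉ S, so 5 ∈ ((Q Δ P) ∖ ((P Δ R) ∪ P)) Δ S
5 ∈ Q and 5 ∈ (((Q Δ P) ∖ ((P Δ R) ∪ P)) Δ S), so 5 ∉ Q Δ (((Q Δ P) ∖ ((P Δ R) ∪ P)) Δ S)
5 ∉ ((R Δ S) ∩ S) and 5 ∉ (Q Δ (((Q Δ P) ∖ ((P Δ R) ∪ P)) Δ S)), so 5 ∉ ((R Δ S) ∩ S) Δ (Q Δ (((Q Δ P) ∖ ((P Δ R) ∪ P)) Δ S))

No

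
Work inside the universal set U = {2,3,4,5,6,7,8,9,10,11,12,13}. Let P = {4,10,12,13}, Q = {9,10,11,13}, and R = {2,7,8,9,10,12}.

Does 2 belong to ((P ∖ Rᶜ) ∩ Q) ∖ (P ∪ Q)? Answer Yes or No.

No

2 ∈ R, so 2 ∉ Rᶜ
2 ∉ P and 2 ∉ Rᶜ, so 2 ∉ P ∖ Rᶜ
2 ∉ (P ∖ Rᶜ) and 2 ∉ Q, so 2 ∉ (P ∖ Rᶜ) ∩ Q
2 ∉ P and 2 ∉ Q, so 2 ∉ P ∪ Q
2 ∉ ((P ∖ Rᶜ) ∩ Q) and 2 ∉ (P ∪ Q), so 2 ∉ ((P ∖ Rᶜ) ∩ Q) ∖ (P ∪ Q)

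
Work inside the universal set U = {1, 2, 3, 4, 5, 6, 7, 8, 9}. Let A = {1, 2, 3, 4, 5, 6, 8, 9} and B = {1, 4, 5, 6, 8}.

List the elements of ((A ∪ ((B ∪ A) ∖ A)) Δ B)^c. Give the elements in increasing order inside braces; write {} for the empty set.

B ∪ A = {1, 2, 3, 4, 5, 6, 8, 9}
(B ∪ A) ∖ A = {}
A ∪ ((B ∪ A) ∖ A) = {1, 2, 3, 4, 5, 6, 8, 9}
(A ∪ ((B ∪ A) ∖ A)) Δ B = {2, 3, 9}
((A ∪ ((B ∪ A) ∖ A)) Δ B)^c = {1, 4, 5, 6, 7, 8}

{1, 4, 5, 6, 7, 8}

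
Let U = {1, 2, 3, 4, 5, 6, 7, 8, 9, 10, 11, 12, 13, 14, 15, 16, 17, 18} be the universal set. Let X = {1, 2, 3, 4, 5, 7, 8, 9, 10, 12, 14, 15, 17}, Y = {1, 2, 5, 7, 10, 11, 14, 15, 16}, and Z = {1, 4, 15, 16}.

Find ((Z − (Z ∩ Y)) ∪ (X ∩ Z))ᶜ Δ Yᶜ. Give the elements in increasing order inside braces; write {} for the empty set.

Z ∩ Y = {1, 15, 16}
Z − (Z ∩ Y) = {4}
X ∩ Z = {1, 4, 15}
(Z − (Z ∩ Y)) ∪ (X ∩ Z) = {1, 4, 15}
((Z − (Z ∩ Y)) ∪ (X ∩ Z))ᶜ = {2, 3, 5, 6, 7, 8, 9, 10, 11, 12, 13, 14, 16, 17, 18}
Yᶜ = {3, 4, 6, 8, 9, 12, 13, 17, 18}
((Z − (Z ∩ Y)) ∪ (X ∩ Z))ᶜ Δ Yᶜ = {2, 4, 5, 7, 10, 11, 14, 16}

{2, 4, 5, 7, 10, 11, 14, 16}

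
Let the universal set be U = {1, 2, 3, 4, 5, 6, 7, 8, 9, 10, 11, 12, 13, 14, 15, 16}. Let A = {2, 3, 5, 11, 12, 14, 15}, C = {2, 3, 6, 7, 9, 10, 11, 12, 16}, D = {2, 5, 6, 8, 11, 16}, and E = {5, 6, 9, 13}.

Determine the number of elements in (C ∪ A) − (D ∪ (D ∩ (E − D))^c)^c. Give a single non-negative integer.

12

C ∪ A = {2, 3, 5, 6, 7, 9, 10, 11, 12, 14, 15, 16}
E − D = {9, 13}
D ∩ (E − D) = {}
(D ∩ (E − D))^c = {1, 2, 3, 4, 5, 6, 7, 8, 9, 10, 11, 12, 13, 14, 15, 16}
D ∪ (D ∩ (E − D))^c = {1, 2, 3, 4, 5, 6, 7, 8, 9, 10, 11, 12, 13, 14, 15, 16}
(D ∪ (D ∩ (E − D))^c)^c = {}
(C ∪ A) − (D ∪ (D ∩ (E − D))^c)^c = {2, 3, 5, 6, 7, 9, 10, 11, 12, 14, 15, 16}
|(C ∪ A) − (D ∪ (D ∩ (E − D))^c)^c| = 12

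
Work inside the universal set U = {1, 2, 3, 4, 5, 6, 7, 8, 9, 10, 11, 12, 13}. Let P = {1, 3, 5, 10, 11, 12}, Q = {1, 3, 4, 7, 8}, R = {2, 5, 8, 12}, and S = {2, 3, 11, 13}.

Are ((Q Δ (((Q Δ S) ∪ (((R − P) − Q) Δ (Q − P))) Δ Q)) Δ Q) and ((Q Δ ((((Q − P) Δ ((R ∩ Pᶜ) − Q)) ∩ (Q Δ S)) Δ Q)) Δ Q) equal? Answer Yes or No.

No

Q Δ S = {1, 2, 4, 7, 8, 11, 13}
R − P = {2, 8}
(R − P) − Q = {2}
Q − P = {4, 7, 8}
((R − P) − Q) Δ (Q − P) = {2, 4, 7, 8}
(Q Δ S) ∪ (((R − P) − Q) Δ (Q − P)) = {1, 2, 4, 7, 8, 11, 13}
((Q Δ S) ∪ (((R − P) − Q) Δ (Q − P))) Δ Q = {2, 3, 11, 13}
Q Δ (((Q Δ S) ∪ (((R − P) − Q) Δ (Q − P))) Δ Q) = {1, 2, 4, 7, 8, 11, 13}
(Q Δ (((Q Δ S) ∪ (((R − P) − Q) Δ (Q − P))) Δ Q)) Δ Q = {2, 3, 11, 13}
Pᶜ = {2, 4, 6, 7, 8, 9, 13}
R ∩ Pᶜ = {2, 8}
(R ∩ Pᶜ) − Q = {2}
(Q − P) Δ ((R ∩ Pᶜ) − Q) = {2, 4, 7, 8}
((Q − P) Δ ((R ∩ Pᶜ) − Q)) ∩ (Q Δ S) = {2, 4, 7, 8}
(((Q − P) Δ ((R ∩ Pᶜ) − Q)) ∩ (Q Δ S)) Δ Q = {1, 2, 3}
Q Δ ((((Q − P) Δ ((R ∩ Pᶜ) − Q)) ∩ (Q Δ S)) Δ Q) = {2, 4, 7, 8}
(Q Δ ((((Q − P) Δ ((R ∩ Pᶜ) − Q)) ∩ (Q Δ S)) Δ Q)) Δ Q = {1, 2, 3}
1 ∈ (Q Δ ((((Q − P) Δ ((R ∩ Pᶜ) − Q)) ∩ (Q Δ S)) Δ Q)) Δ Q but 1 ∉ (Q Δ (((Q Δ S) ∪ (((R − P) − Q) Δ (Q − P))) Δ Q)) Δ Q, so they differ.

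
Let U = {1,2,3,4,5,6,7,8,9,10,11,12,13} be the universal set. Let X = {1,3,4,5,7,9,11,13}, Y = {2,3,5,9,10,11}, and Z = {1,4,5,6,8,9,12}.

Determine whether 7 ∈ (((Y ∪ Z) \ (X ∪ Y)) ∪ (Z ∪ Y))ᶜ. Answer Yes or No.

Yes

7 ∉ Y and 7 ∉ Z, so 7 ∉ Y ∪ Z
7 ∈ X and 7 ∉ Y, so 7 ∈ X ∪ Y
7 ∉ (Y ∪ Z) and 7 ∈ (X ∪ Y), so 7 ∉ (Y ∪ Z) \ (X ∪ Y)
7 ∉ Z and 7 ∉ Y, so 7 ∉ Z ∪ Y
7 ∉ ((Y ∪ Z) \ (X ∪ Y)) and 7 ∉ (Z ∪ Y), so 7 ∉ ((Y ∪ Z) \ (X ∪ Y)) ∪ (Z ∪ Y)
7 ∈ (((Y ∪ Z) \ (X ∪ Y)) ∪ (Z ∪ Y))ᶜ since 7 ∉ (((Y ∪ Z) \ (X ∪ Y)) ∪ (Z ∪ Y))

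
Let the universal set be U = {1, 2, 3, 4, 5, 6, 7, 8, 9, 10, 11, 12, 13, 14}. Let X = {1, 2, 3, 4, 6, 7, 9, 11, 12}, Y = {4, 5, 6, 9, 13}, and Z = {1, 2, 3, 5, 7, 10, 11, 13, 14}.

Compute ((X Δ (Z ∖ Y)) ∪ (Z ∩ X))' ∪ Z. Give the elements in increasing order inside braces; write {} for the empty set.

Z ∖ Y = {1, 2, 3, 7, 10, 11, 14}
X Δ (Z ∖ Y) = {4, 6, 9, 10, 12, 14}
Z ∩ X = {1, 2, 3, 7, 11}
(X Δ (Z ∖ Y)) ∪ (Z ∩ X) = {1, 2, 3, 4, 6, 7, 9, 10, 11, 12, 14}
((X Δ (Z ∖ Y)) ∪ (Z ∩ X))' = {5, 8, 13}
((X Δ (Z ∖ Y)) ∪ (Z ∩ X))' ∪ Z = {1, 2, 3, 5, 7, 8, 10, 11, 13, 14}

{1, 2, 3, 5, 7, 8, 10, 11, 13, 14}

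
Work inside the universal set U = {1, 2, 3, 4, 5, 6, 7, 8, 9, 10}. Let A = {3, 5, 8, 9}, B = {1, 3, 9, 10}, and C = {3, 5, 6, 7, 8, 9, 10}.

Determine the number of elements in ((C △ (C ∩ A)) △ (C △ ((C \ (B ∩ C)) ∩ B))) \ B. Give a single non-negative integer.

2

C ∩ A = {3, 5, 8, 9}
C △ (C ∩ A) = {6, 7, 10}
B ∩ C = {3, 9, 10}
C \ (B ∩ C) = {5, 6, 7, 8}
(C \ (B ∩ C)) ∩ B = {}
C △ ((C \ (B ∩ C)) ∩ B) = {3, 5, 6, 7, 8, 9, 10}
(C △ (C ∩ A)) △ (C △ ((C \ (B ∩ C)) ∩ B)) = {3, 5, 8, 9}
((C △ (C ∩ A)) △ (C △ ((C \ (B ∩ C)) ∩ B))) \ B = {5, 8}
|((C △ (C ∩ A)) △ (C △ ((C \ (B ∩ C)) ∩ B))) \ B| = 2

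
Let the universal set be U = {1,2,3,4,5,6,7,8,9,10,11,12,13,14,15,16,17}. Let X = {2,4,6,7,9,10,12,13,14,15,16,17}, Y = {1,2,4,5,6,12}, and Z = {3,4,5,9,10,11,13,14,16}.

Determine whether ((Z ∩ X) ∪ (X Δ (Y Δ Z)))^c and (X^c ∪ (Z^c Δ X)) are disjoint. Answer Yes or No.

Z ∩ X = {4,9,10,13,14,16}
Y Δ Z = {1,2,3,6,9,10,11,12,13,14,16}
X Δ (Y Δ Z) = {1,3,4,7,11,15,17}
(Z ∩ X) ∪ (X Δ (Y Δ Z)) = {1,3,4,7,9,10,11,13,14,15,16,17}
((Z ∩ X) ∪ (X Δ (Y Δ Z)))^c = {2,5,6,8,12}
X^c = {1,3,5,8,11}
Z^c = {1,2,6,7,8,12,15,17}
Z^c Δ X = {1,4,8,9,10,13,14,16}
X^c ∪ (Z^c Δ X) = {1,3,4,5,8,9,10,11,13,14,16}
5 lies in both, so they are not disjoint.

No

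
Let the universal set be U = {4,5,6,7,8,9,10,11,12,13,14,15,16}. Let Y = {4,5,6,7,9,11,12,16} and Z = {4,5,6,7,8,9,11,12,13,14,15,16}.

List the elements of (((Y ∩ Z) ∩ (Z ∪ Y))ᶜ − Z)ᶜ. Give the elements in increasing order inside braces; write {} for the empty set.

Y ∩ Z = {4,5,6,7,9,11,12,16}
Z ∪ Y = {4,5,6,7,8,9,11,12,13,14,15,16}
(Y ∩ Z) ∩ (Z ∪ Y) = {4,5,6,7,9,11,12,16}
((Y ∩ Z) ∩ (Z ∪ Y))ᶜ = {8,10,13,14,15}
((Y ∩ Z) ∩ (Z ∪ Y))ᶜ − Z = {10}
(((Y ∩ Z) ∩ (Z ∪ Y))ᶜ − Z)ᶜ = {4,5,6,7,8,9,11,12,13,14,15,16}

{4,5,6,7,8,9,11,12,13,14,15,16}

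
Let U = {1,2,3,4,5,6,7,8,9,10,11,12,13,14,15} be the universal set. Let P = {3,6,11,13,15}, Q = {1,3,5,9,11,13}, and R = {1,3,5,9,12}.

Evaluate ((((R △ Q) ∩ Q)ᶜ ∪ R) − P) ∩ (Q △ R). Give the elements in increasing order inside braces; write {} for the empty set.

R △ Q = {11,12,13}
(R △ Q) ∩ Q = {11,13}
((R △ Q) ∩ Q)ᶜ = {1,2,3,4,5,6,7,8,9,10,12,14,15}
((R △ Q) ∩ Q)ᶜ ∪ R = {1,2,3,4,5,6,7,8,9,10,12,14,15}
(((R △ Q) ∩ Q)ᶜ ∪ R) − P = {1,2,4,5,7,8,9,10,12,14}
Q △ R = {11,12,13}
((((R △ Q) ∩ Q)ᶜ ∪ R) − P) ∩ (Q △ R) = {12}

{12}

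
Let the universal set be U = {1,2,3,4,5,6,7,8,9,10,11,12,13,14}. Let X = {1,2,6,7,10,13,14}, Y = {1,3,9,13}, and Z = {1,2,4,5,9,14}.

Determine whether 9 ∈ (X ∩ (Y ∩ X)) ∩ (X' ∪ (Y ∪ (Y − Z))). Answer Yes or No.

9 ∈ Y and 9 ∉ X, so 9 ∉ Y ∩ X
9 ∉ X and 9 ∉ (Y ∩ X), so 9 ∉ X ∩ (Y ∩ X)
9 ∉ X, so 9 ∈ X'
9 ∈ Y and 9 ∈ Z, so 9 ∉ Y − Z
9 ∈ Y and 9 ∉ (Y − Z), so 9 ∈ Y ∪ (Y − Z)
9 ∈ X' and 9 ∈ (Y ∪ (Y − Z)), so 9 ∈ X' ∪ (Y ∪ (Y − Z))
9 ∉ (X ∩ (Y ∩ X)) and 9 ∈ (X' ∪ (Y ∪ (Y − Z))), so 9 ∉ (X ∩ (Y ∩ X)) ∩ (X' ∪ (Y ∪ (Y − Z)))

No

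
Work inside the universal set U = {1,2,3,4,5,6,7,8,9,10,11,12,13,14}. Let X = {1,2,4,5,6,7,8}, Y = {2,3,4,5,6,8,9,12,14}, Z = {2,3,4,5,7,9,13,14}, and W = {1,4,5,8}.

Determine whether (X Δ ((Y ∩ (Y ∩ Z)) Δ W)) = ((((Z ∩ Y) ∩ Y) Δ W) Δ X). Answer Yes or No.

Y ∩ Z = {2,3,4,5,9,14}
Y ∩ (Y ∩ Z) = {2,3,4,5,9,14}
(Y ∩ (Y ∩ Z)) Δ W = {1,2,3,8,9,14}
X Δ ((Y ∩ (Y ∩ Z)) Δ W) = {3,4,5,6,7,9,14}
Z ∩ Y = {2,3,4,5,9,14}
(Z ∩ Y) ∩ Y = {2,3,4,5,9,14}
((Z ∩ Y) ∩ Y) Δ W = {1,2,3,8,9,14}
(((Z ∩ Y) ∩ Y) Δ W) Δ X = {3,4,5,6,7,9,14}
Both equal {3,4,5,6,7,9,14}, so X Δ ((Y ∩ (Y ∩ Z)) Δ W) = (((Z ∩ Y) ∩ Y) Δ W) Δ X.

Yes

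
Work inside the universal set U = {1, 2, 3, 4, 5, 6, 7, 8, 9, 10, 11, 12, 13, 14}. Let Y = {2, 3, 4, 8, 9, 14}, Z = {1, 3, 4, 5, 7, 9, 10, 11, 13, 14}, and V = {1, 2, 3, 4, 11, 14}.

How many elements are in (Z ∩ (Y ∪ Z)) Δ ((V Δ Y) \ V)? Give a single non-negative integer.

10

Y ∪ Z = {1, 2, 3, 4, 5, 7, 8, 9, 10, 11, 13, 14}
Z ∩ (Y ∪ Z) = {1, 3, 4, 5, 7, 9, 10, 11, 13, 14}
V Δ Y = {1, 8, 9, 11}
(V Δ Y) \ V = {8, 9}
(Z ∩ (Y ∪ Z)) Δ ((V Δ Y) \ V) = {1, 3, 4, 5, 7, 8, 10, 11, 13, 14}
|(Z ∩ (Y ∪ Z)) Δ ((V Δ Y) \ V)| = 10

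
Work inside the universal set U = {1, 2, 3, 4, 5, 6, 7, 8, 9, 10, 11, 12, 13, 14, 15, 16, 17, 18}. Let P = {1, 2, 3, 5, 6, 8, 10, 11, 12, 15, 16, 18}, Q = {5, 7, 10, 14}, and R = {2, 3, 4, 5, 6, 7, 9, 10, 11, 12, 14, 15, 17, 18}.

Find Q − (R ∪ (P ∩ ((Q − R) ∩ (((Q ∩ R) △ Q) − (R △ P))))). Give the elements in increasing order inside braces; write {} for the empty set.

{}

Q − R = {}
Q ∩ R = {5, 7, 10, 14}
(Q ∩ R) △ Q = {}
R △ P = {1, 4, 7, 8, 9, 14, 16, 17}
((Q ∩ R) △ Q) − (R △ P) = {}
(Q − R) ∩ (((Q ∩ R) △ Q) − (R △ P)) = {}
P ∩ ((Q − R) ∩ (((Q ∩ R) △ Q) − (R △ P))) = {}
R ∪ (P ∩ ((Q − R) ∩ (((Q ∩ R) △ Q) − (R △ P)))) = {2, 3, 4, 5, 6, 7, 9, 10, 11, 12, 14, 15, 17, 18}
Q − (R ∪ (P ∩ ((Q − R) ∩ (((Q ∩ R) △ Q) − (R △ P))))) = {}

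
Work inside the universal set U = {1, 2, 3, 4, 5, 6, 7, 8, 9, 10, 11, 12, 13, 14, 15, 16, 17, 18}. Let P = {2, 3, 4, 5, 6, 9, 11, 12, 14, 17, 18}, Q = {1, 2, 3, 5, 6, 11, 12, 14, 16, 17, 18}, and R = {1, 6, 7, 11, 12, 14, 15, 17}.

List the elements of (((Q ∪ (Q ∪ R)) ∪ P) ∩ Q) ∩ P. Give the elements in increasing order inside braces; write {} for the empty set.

{2, 3, 5, 6, 11, 12, 14, 17, 18}

Q ∪ R = {1, 2, 3, 5, 6, 7, 11, 12, 14, 15, 16, 17, 18}
Q ∪ (Q ∪ R) = {1, 2, 3, 5, 6, 7, 11, 12, 14, 15, 16, 17, 18}
(Q ∪ (Q ∪ R)) ∪ P = {1, 2, 3, 4, 5, 6, 7, 9, 11, 12, 14, 15, 16, 17, 18}
((Q ∪ (Q ∪ R)) ∪ P) ∩ Q = {1, 2, 3, 5, 6, 11, 12, 14, 16, 17, 18}
(((Q ∪ (Q ∪ R)) ∪ P) ∩ Q) ∩ P = {2, 3, 5, 6, 11, 12, 14, 17, 18}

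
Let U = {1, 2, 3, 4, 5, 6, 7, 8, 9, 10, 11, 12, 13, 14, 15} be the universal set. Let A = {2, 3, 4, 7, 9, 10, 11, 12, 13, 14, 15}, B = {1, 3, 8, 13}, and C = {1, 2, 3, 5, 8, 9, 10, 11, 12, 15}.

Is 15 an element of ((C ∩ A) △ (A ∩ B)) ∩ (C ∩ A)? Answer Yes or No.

15 ∈ C and 15 ∈ A, so 15 ∈ C ∩ A
15 ∈ A and 15 ∉ B, so 15 ∉ A ∩ B
15 ∈ (C ∩ A) and 15 ∉ (A ∩ B), so 15 ∈ (C ∩ A) △ (A ∩ B)
15 ∈ C and 15 ∈ A, so 15 ∈ C ∩ A
15 ∈ ((C ∩ A) △ (A ∩ B)) and 15 ∈ (C ∩ A), so 15 ∈ ((C ∩ A) △ (A ∩ B)) ∩ (C ∩ A)

Yes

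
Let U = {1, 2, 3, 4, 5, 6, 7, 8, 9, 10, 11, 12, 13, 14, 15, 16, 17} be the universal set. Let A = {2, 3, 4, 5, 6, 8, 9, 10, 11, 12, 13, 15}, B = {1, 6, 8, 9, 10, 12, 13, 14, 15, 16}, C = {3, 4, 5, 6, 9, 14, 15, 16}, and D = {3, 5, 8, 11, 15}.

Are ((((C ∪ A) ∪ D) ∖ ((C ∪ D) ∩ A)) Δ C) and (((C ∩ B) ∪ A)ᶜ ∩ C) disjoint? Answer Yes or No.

C ∪ A = {2, 3, 4, 5, 6, 8, 9, 10, 11, 12, 13, 14, 15, 16}
(C ∪ A) ∪ D = {2, 3, 4, 5, 6, 8, 9, 10, 11, 12, 13, 14, 15, 16}
C ∪ D = {3, 4, 5, 6, 8, 9, 11, 14, 15, 16}
(C ∪ D) ∩ A = {3, 4, 5, 6, 8, 9, 11, 15}
((C ∪ A) ∪ D) ∖ ((C ∪ D) ∩ A) = {2, 10, 12, 13, 14, 16}
(((C ∪ A) ∪ D) ∖ ((C ∪ D) ∩ A)) Δ C = {2, 3, 4, 5, 6, 9, 10, 12, 13, 15}
C ∩ B = {6, 9, 14, 15, 16}
(C ∩ B) ∪ A = {2, 3, 4, 5, 6, 8, 9, 10, 11, 12, 13, 14, 15, 16}
((C ∩ B) ∪ A)ᶜ = {1, 7, 17}
((C ∩ B) ∪ A)ᶜ ∩ C = {}
{2, 3, 4, 5, 6, 9, 10, 12, 13, 15} and {} share no elements.

Yes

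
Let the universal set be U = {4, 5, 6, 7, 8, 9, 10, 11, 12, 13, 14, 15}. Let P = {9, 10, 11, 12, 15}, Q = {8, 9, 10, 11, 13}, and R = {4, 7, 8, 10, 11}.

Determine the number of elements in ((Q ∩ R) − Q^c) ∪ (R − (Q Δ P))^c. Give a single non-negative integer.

Q ∩ R = {8, 10, 11}
Q^c = {4, 5, 6, 7, 12, 14, 15}
(Q ∩ R) − Q^c = {8, 10, 11}
Q Δ P = {8, 12, 13, 15}
R − (Q Δ P) = {4, 7, 10, 11}
(R − (Q Δ P))^c = {5, 6, 8, 9, 12, 13, 14, 15}
((Q ∩ R) − Q^c) ∪ (R − (Q Δ P))^c = {5, 6, 8, 9, 10, 11, 12, 13, 14, 15}
|((Q ∩ R) − Q^c) ∪ (R − (Q Δ P))^c| = 10

10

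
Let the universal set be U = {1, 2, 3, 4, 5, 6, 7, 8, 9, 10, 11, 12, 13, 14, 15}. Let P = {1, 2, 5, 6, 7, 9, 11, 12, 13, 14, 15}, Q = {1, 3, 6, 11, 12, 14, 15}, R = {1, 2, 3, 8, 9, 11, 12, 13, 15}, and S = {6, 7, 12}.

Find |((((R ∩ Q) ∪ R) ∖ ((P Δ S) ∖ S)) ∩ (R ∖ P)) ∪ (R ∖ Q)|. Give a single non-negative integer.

R ∩ Q = {1, 3, 11, 12, 15}
(R ∩ Q) ∪ R = {1, 2, 3, 8, 9, 11, 12, 13, 15}
P Δ S = {1, 2, 5, 9, 11, 13, 14, 15}
(P Δ S) ∖ S = {1, 2, 5, 9, 11, 13, 14, 15}
((R ∩ Q) ∪ R) ∖ ((P Δ S) ∖ S) = {3, 8, 12}
R ∖ P = {3, 8}
(((R ∩ Q) ∪ R) ∖ ((P Δ S) ∖ S)) ∩ (R ∖ P) = {3, 8}
R ∖ Q = {2, 8, 9, 13}
((((R ∩ Q) ∪ R) ∖ ((P Δ S) ∖ S)) ∩ (R ∖ P)) ∪ (R ∖ Q) = {2, 3, 8, 9, 13}
|((((R ∩ Q) ∪ R) ∖ ((P Δ S) ∖ S)) ∩ (R ∖ P)) ∪ (R ∖ Q)| = 5

5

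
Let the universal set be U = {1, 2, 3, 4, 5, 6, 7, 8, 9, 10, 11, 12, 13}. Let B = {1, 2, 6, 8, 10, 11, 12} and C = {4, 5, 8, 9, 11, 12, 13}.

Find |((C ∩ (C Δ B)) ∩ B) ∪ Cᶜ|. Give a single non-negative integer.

C Δ B = {1, 2, 4, 5, 6, 9, 10, 13}
C ∩ (C Δ B) = {4, 5, 9, 13}
(C ∩ (C Δ B)) ∩ B = {}
Cᶜ = {1, 2, 3, 6, 7, 10}
((C ∩ (C Δ B)) ∩ B) ∪ Cᶜ = {1, 2, 3, 6, 7, 10}
|((C ∩ (C Δ B)) ∩ B) ∪ Cᶜ| = 6

6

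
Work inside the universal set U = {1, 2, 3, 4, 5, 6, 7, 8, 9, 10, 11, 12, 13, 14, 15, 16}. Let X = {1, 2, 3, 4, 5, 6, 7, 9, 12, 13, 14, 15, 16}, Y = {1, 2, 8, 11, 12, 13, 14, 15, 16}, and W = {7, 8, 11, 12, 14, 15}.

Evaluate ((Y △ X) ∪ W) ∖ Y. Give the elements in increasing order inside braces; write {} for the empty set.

Y △ X = {3, 4, 5, 6, 7, 8, 9, 11}
(Y △ X) ∪ W = {3, 4, 5, 6, 7, 8, 9, 11, 12, 14, 15}
((Y △ X) ∪ W) ∖ Y = {3, 4, 5, 6, 7, 9}

{3, 4, 5, 6, 7, 9}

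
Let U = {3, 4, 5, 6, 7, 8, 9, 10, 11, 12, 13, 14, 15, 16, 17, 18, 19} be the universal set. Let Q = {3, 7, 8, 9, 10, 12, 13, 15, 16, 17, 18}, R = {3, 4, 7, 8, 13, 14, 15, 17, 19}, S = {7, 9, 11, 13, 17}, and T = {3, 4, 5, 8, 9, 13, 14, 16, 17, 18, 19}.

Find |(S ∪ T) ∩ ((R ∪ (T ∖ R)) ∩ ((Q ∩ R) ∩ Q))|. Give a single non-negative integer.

5

S ∪ T = {3, 4, 5, 7, 8, 9, 11, 13, 14, 16, 17, 18, 19}
T ∖ R = {5, 9, 16, 18}
R ∪ (T ∖ R) = {3, 4, 5, 7, 8, 9, 13, 14, 15, 16, 17, 18, 19}
Q ∩ R = {3, 7, 8, 13, 15, 17}
(Q ∩ R) ∩ Q = {3, 7, 8, 13, 15, 17}
(R ∪ (T ∖ R)) ∩ ((Q ∩ R) ∩ Q) = {3, 7, 8, 13, 15, 17}
(S ∪ T) ∩ ((R ∪ (T ∖ R)) ∩ ((Q ∩ R) ∩ Q)) = {3, 7, 8, 13, 17}
|(S ∪ T) ∩ ((R ∪ (T ∖ R)) ∩ ((Q ∩ R) ∩ Q))| = 5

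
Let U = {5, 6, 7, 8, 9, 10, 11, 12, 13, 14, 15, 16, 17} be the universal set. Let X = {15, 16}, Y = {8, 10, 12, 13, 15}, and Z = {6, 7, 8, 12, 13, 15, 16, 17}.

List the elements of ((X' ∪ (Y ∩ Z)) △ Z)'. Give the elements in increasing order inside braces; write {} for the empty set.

X' = {5, 6, 7, 8, 9, 10, 11, 12, 13, 14, 17}
Y ∩ Z = {8, 12, 13, 15}
X' ∪ (Y ∩ Z) = {5, 6, 7, 8, 9, 10, 11, 12, 13, 14, 15, 17}
(X' ∪ (Y ∩ Z)) △ Z = {5, 9, 10, 11, 14, 16}
((X' ∪ (Y ∩ Z)) △ Z)' = {6, 7, 8, 12, 13, 15, 17}

{6, 7, 8, 12, 13, 15, 17}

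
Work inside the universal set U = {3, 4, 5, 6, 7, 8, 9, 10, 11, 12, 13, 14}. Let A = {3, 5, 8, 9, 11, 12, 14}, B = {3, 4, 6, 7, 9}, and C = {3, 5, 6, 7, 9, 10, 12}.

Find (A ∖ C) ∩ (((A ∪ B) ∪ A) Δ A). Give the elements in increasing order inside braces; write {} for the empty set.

A ∖ C = {8, 11, 14}
A ∪ B = {3, 4, 5, 6, 7, 8, 9, 11, 12, 14}
(A ∪ B) ∪ A = {3, 4, 5, 6, 7, 8, 9, 11, 12, 14}
((A ∪ B) ∪ A) Δ A = {4, 6, 7}
(A ∖ C) ∩ (((A ∪ B) ∪ A) Δ A) = {}

{}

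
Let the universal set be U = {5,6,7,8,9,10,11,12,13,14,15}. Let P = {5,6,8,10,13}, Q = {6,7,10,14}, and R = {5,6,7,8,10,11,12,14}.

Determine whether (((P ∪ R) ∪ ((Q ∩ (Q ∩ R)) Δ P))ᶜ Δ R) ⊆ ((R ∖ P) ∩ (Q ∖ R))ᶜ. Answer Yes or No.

Yes

P ∪ R = {5,6,7,8,10,11,12,13,14}
Q ∩ R = {6,7,10,14}
Q ∩ (Q ∩ R) = {6,7,10,14}
(Q ∩ (Q ∩ R)) Δ P = {5,7,8,13,14}
(P ∪ R) ∪ ((Q ∩ (Q ∩ R)) Δ P) = {5,6,7,8,10,11,12,13,14}
((P ∪ R) ∪ ((Q ∩ (Q ∩ R)) Δ P))ᶜ = {9,15}
((P ∪ R) ∪ ((Q ∩ (Q ∩ R)) Δ P))ᶜ Δ R = {5,6,7,8,9,10,11,12,14,15}
R ∖ P = {7,11,12,14}
Q ∖ R = {}
(R ∖ P) ∩ (Q ∖ R) = {}
((R ∖ P) ∩ (Q ∖ R))ᶜ = {5,6,7,8,9,10,11,12,13,14,15}
Every element of {5,6,7,8,9,10,11,12,14,15} is in {5,6,7,8,9,10,11,12,13,14,15}, so ((P ∪ R) ∪ ((Q ∩ (Q ∩ R)) Δ P))ᶜ Δ R ⊆ ((R ∖ P) ∩ (Q ∖ R))ᶜ.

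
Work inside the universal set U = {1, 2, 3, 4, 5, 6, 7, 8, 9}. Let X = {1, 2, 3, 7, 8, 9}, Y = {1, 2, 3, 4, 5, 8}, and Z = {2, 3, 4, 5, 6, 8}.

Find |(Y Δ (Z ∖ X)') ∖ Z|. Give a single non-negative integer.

2

Z ∖ X = {4, 5, 6}
(Z ∖ X)' = {1, 2, 3, 7, 8, 9}
Y Δ (Z ∖ X)' = {4, 5, 7, 9}
(Y Δ (Z ∖ X)') ∖ Z = {7, 9}
|(Y Δ (Z ∖ X)') ∖ Z| = 2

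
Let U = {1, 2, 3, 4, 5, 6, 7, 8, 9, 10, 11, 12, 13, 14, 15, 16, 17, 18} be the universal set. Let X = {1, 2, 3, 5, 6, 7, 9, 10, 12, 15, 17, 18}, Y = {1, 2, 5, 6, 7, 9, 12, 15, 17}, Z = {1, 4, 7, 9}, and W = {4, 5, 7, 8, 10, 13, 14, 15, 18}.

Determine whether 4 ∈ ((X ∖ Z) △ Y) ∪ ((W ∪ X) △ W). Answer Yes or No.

4 ∉ X and 4 ∈ Z, so 4 ∉ X ∖ Z
4 ∉ (X ∖ Z) and 4 ∉ Y, so 4 ∉ (X ∖ Z) △ Y
4 ∈ W and 4 ∉ X, so 4 ∈ W ∪ X
4 ∈ (W ∪ X) and 4 ∈ W, so 4 ∉ (W ∪ X) △ W
4 ∉ ((X ∖ Z) △ Y) and 4 ∉ ((W ∪ X) △ W), so 4 ∉ ((X ∖ Z) △ Y) ∪ ((W ∪ X) △ W)

No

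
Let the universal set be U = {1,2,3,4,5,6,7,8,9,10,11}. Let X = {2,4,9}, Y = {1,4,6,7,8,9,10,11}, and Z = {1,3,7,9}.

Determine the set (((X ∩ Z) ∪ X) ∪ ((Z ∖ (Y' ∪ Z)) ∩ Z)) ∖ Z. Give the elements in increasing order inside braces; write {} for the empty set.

{2,4}

X ∩ Z = {9}
(X ∩ Z) ∪ X = {2,4,9}
Y' = {2,3,5}
Y' ∪ Z = {1,2,3,5,7,9}
Z ∖ (Y' ∪ Z) = {}
(Z ∖ (Y' ∪ Z)) ∩ Z = {}
((X ∩ Z) ∪ X) ∪ ((Z ∖ (Y' ∪ Z)) ∩ Z) = {2,4,9}
(((X ∩ Z) ∪ X) ∪ ((Z ∖ (Y' ∪ Z)) ∩ Z)) ∖ Z = {2,4}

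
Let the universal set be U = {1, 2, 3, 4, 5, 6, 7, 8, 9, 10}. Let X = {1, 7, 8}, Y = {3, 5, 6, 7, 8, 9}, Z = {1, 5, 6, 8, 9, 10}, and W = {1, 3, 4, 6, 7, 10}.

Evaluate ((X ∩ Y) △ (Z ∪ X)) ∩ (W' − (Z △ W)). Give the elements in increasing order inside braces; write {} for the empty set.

X ∩ Y = {7, 8}
Z ∪ X = {1, 5, 6, 7, 8, 9, 10}
(X ∩ Y) △ (Z ∪ X) = {1, 5, 6, 9, 10}
W' = {2, 5, 8, 9}
Z △ W = {3, 4, 5, 7, 8, 9}
W' − (Z △ W) = {2}
((X ∩ Y) △ (Z ∪ X)) ∩ (W' − (Z △ W)) = {}

{}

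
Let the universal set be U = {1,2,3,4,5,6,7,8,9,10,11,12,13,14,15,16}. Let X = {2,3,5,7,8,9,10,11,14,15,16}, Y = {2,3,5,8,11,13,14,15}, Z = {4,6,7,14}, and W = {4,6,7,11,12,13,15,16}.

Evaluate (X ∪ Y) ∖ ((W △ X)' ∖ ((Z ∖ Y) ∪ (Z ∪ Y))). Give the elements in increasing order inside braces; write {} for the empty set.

X ∪ Y = {2,3,5,7,8,9,10,11,13,14,15,16}
W △ X = {2,3,4,5,6,8,9,10,12,13,14}
(W △ X)' = {1,7,11,15,16}
Z ∖ Y = {4,6,7}
Z ∪ Y = {2,3,4,5,6,7,8,11,13,14,15}
(Z ∖ Y) ∪ (Z ∪ Y) = {2,3,4,5,6,7,8,11,13,14,15}
(W △ X)' ∖ ((Z ∖ Y) ∪ (Z ∪ Y)) = {1,16}
(X ∪ Y) ∖ ((W △ X)' ∖ ((Z ∖ Y) ∪ (Z ∪ Y))) = {2,3,5,7,8,9,10,11,13,14,15}

{2,3,5,7,8,9,10,11,13,14,15}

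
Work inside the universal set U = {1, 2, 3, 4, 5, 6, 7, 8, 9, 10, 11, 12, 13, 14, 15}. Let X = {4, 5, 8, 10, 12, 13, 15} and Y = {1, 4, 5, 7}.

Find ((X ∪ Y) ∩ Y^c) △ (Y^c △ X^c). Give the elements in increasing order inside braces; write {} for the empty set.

X ∪ Y = {1, 4, 5, 7, 8, 10, 12, 13, 15}
Y^c = {2, 3, 6, 8, 9, 10, 11, 12, 13, 14, 15}
(X ∪ Y) ∩ Y^c = {8, 10, 12, 13, 15}
X^c = {1, 2, 3, 6, 7, 9, 11, 14}
Y^c △ X^c = {1, 7, 8, 10, 12, 13, 15}
((X ∪ Y) ∩ Y^c) △ (Y^c △ X^c) = {1, 7}

{1, 7}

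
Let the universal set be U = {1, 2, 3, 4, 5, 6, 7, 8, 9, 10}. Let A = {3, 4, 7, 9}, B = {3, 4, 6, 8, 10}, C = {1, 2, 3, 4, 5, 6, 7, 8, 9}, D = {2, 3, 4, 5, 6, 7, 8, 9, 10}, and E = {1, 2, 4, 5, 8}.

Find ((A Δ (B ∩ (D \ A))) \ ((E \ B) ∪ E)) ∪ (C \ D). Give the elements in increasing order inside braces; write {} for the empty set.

{1, 3, 6, 7, 9, 10}

D \ A = {2, 5, 6, 8, 10}
B ∩ (D \ A) = {6, 8, 10}
A Δ (B ∩ (D \ A)) = {3, 4, 6, 7, 8, 9, 10}
E \ B = {1, 2, 5}
(E \ B) ∪ E = {1, 2, 4, 5, 8}
(A Δ (B ∩ (D \ A))) \ ((E \ B) ∪ E) = {3, 6, 7, 9, 10}
C \ D = {1}
((A Δ (B ∩ (D \ A))) \ ((E \ B) ∪ E)) ∪ (C \ D) = {1, 3, 6, 7, 9, 10}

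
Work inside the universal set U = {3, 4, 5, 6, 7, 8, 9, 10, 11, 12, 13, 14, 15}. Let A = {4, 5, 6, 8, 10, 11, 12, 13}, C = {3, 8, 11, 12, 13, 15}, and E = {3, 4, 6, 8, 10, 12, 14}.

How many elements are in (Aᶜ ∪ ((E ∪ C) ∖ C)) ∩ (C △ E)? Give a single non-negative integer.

Aᶜ = {3, 7, 9, 14, 15}
E ∪ C = {3, 4, 6, 8, 10, 11, 12, 13, 14, 15}
(E ∪ C) ∖ C = {4, 6, 10, 14}
Aᶜ ∪ ((E ∪ C) ∖ C) = {3, 4, 6, 7, 9, 10, 14, 15}
C △ E = {4, 6, 10, 11, 13, 14, 15}
(Aᶜ ∪ ((E ∪ C) ∖ C)) ∩ (C △ E) = {4, 6, 10, 14, 15}
|(Aᶜ ∪ ((E ∪ C) ∖ C)) ∩ (C △ E)| = 5

5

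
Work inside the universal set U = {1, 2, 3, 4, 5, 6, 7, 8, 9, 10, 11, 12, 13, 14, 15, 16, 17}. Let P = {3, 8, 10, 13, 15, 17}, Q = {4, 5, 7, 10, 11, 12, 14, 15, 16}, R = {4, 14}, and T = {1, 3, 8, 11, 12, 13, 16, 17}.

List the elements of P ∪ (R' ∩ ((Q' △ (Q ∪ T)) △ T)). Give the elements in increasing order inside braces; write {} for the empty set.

R' = {1, 2, 3, 5, 6, 7, 8, 9, 10, 11, 12, 13, 15, 16, 17}
Q' = {1, 2, 3, 6, 8, 9, 13, 17}
Q ∪ T = {1, 3, 4, 5, 7, 8, 10, 11, 12, 13, 14, 15, 16, 17}
Q' △ (Q ∪ T) = {2, 4, 5, 6, 7, 9, 10, 11, 12, 14, 15, 16}
(Q' △ (Q ∪ T)) △ T = {1, 2, 3, 4, 5, 6, 7, 8, 9, 10, 13, 14, 15, 17}
R' ∩ ((Q' △ (Q ∪ T)) △ T) = {1, 2, 3, 5, 6, 7, 8, 9, 10, 13, 15, 17}
P ∪ (R' ∩ ((Q' △ (Q ∪ T)) △ T)) = {1, 2, 3, 5, 6, 7, 8, 9, 10, 13, 15, 17}

{1, 2, 3, 5, 6, 7, 8, 9, 10, 13, 15, 17}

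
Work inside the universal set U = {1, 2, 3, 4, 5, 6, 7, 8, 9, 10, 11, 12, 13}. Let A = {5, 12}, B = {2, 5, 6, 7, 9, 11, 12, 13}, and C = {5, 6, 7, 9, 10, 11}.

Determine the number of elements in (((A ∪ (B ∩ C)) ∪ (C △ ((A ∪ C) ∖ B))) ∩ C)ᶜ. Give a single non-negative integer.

B ∩ C = {5, 6, 7, 9, 11}
A ∪ (B ∩ C) = {5, 6, 7, 9, 11, 12}
A ∪ C = {5, 6, 7, 9, 10, 11, 12}
(A ∪ C) ∖ B = {10}
C △ ((A ∪ C) ∖ B) = {5, 6, 7, 9, 11}
(A ∪ (B ∩ C)) ∪ (C △ ((A ∪ C) ∖ B)) = {5, 6, 7, 9, 11, 12}
((A ∪ (B ∩ C)) ∪ (C △ ((A ∪ C) ∖ B))) ∩ C = {5, 6, 7, 9, 11}
(((A ∪ (B ∩ C)) ∪ (C △ ((A ∪ C) ∖ B))) ∩ C)ᶜ = {1, 2, 3, 4, 8, 10, 12, 13}
|(((A ∪ (B ∩ C)) ∪ (C △ ((A ∪ C) ∖ B))) ∩ C)ᶜ| = 8

8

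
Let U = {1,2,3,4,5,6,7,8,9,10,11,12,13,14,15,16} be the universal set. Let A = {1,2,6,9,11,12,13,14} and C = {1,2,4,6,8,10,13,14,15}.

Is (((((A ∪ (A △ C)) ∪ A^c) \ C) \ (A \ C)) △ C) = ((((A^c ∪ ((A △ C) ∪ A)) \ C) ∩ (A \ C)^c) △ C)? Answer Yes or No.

A △ C = {4,8,9,10,11,12,15}
A ∪ (A △ C) = {1,2,4,6,8,9,10,11,12,13,14,15}
A^c = {3,4,5,7,8,10,15,16}
(A ∪ (A △ C)) ∪ A^c = {1,2,3,4,5,6,7,8,9,10,11,12,13,14,15,16}
((A ∪ (A △ C)) ∪ A^c) \ C = {3,5,7,9,11,12,16}
A \ C = {9,11,12}
(((A ∪ (A △ C)) ∪ A^c) \ C) \ (A \ C) = {3,5,7,16}
((((A ∪ (A △ C)) ∪ A^c) \ C) \ (A \ C)) △ C = {1,2,3,4,5,6,7,8,10,13,14,15,16}
(A △ C) ∪ A = {1,2,4,6,8,9,10,11,12,13,14,15}
A^c ∪ ((A △ C) ∪ A) = {1,2,3,4,5,6,7,8,9,10,11,12,13,14,15,16}
(A^c ∪ ((A △ C) ∪ A)) \ C = {3,5,7,9,11,12,16}
(A \ C)^c = {1,2,3,4,5,6,7,8,10,13,14,15,16}
((A^c ∪ ((A △ C) ∪ A)) \ C) ∩ (A \ C)^c = {3,5,7,16}
(((A^c ∪ ((A △ C) ∪ A)) \ C) ∩ (A \ C)^c) △ C = {1,2,3,4,5,6,7,8,10,13,14,15,16}
Both equal {1,2,3,4,5,6,7,8,10,13,14,15,16}, so ((((A ∪ (A △ C)) ∪ A^c) \ C) \ (A \ C)) △ C = (((A^c ∪ ((A △ C) ∪ A)) \ C) ∩ (A \ C)^c) △ C.

Yes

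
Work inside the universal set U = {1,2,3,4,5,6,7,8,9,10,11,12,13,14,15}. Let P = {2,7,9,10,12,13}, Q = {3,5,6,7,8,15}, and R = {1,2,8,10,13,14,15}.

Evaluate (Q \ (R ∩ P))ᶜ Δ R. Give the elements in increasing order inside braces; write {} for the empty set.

R ∩ P = {2,10,13}
Q \ (R ∩ P) = {3,5,6,7,8,15}
(Q \ (R ∩ P))ᶜ = {1,2,4,9,10,11,12,13,14}
(Q \ (R ∩ P))ᶜ Δ R = {4,8,9,11,12,15}

{4,8,9,11,12,15}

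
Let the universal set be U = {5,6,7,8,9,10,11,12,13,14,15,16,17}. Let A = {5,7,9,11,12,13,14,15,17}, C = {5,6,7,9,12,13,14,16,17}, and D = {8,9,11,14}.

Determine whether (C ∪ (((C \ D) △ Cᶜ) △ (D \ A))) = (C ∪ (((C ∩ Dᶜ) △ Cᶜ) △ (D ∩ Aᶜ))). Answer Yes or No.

C \ D = {5,6,7,12,13,16,17}
Cᶜ = {8,10,11,15}
(C \ D) △ Cᶜ = {5,6,7,8,10,11,12,13,15,16,17}
D \ A = {8}
((C \ D) △ Cᶜ) △ (D \ A) = {5,6,7,10,11,12,13,15,16,17}
C ∪ (((C \ D) △ Cᶜ) △ (D \ A)) = {5,6,7,9,10,11,12,13,14,15,16,17}
Dᶜ = {5,6,7,10,12,13,15,16,17}
C ∩ Dᶜ = {5,6,7,12,13,16,17}
(C ∩ Dᶜ) △ Cᶜ = {5,6,7,8,10,11,12,13,15,16,17}
Aᶜ = {6,8,10,16}
D ∩ Aᶜ = {8}
((C ∩ Dᶜ) △ Cᶜ) △ (D ∩ Aᶜ) = {5,6,7,10,11,12,13,15,16,17}
C ∪ (((C ∩ Dᶜ) △ Cᶜ) △ (D ∩ Aᶜ)) = {5,6,7,9,10,11,12,13,14,15,16,17}
Both equal {5,6,7,9,10,11,12,13,14,15,16,17}, so C ∪ (((C \ D) △ Cᶜ) △ (D \ A)) = C ∪ (((C ∩ Dᶜ) △ Cᶜ) △ (D ∩ Aᶜ)).

Yes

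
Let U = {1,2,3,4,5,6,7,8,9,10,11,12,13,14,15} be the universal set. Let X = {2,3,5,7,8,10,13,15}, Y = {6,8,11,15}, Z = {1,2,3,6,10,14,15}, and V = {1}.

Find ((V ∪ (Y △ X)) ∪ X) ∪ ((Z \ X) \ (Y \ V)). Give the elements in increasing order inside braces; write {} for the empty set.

{1,2,3,5,6,7,8,10,11,13,14,15}

Y △ X = {2,3,5,6,7,10,11,13}
V ∪ (Y △ X) = {1,2,3,5,6,7,10,11,13}
(V ∪ (Y △ X)) ∪ X = {1,2,3,5,6,7,8,10,11,13,15}
Z \ X = {1,6,14}
Y \ V = {6,8,11,15}
(Z \ X) \ (Y \ V) = {1,14}
((V ∪ (Y △ X)) ∪ X) ∪ ((Z \ X) \ (Y \ V)) = {1,2,3,5,6,7,8,10,11,13,14,15}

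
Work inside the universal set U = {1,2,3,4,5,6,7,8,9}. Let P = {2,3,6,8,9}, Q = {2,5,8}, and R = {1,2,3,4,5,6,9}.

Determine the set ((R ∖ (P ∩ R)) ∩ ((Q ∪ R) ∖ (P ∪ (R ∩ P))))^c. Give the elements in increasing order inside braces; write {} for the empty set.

P ∩ R = {2,3,6,9}
R ∖ (P ∩ R) = {1,4,5}
Q ∪ R = {1,2,3,4,5,6,8,9}
R ∩ P = {2,3,6,9}
P ∪ (R ∩ P) = {2,3,6,8,9}
(Q ∪ R) ∖ (P ∪ (R ∩ P)) = {1,4,5}
(R ∖ (P ∩ R)) ∩ ((Q ∪ R) ∖ (P ∪ (R ∩ P))) = {1,4,5}
((R ∖ (P ∩ R)) ∩ ((Q ∪ R) ∖ (P ∪ (R ∩ P))))^c = {2,3,6,7,8,9}

{2,3,6,7,8,9}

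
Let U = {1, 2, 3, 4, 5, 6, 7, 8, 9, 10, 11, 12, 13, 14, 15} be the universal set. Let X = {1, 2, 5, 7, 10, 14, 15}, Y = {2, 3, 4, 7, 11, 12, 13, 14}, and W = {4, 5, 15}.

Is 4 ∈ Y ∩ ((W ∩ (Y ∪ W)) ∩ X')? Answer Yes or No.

4 ∈ Y and 4 ∈ W, so 4 ∈ Y ∪ W
4 ∈ W and 4 ∈ (Y ∪ W), so 4 ∈ W ∩ (Y ∪ W)
4 ∉ X, so 4 ∈ X'
4 ∈ (W ∩ (Y ∪ W)) and 4 ∈ X', so 4 ∈ (W ∩ (Y ∪ W)) ∩ X'
4 ∈ Y and 4 ∈ ((W ∩ (Y ∪ W)) ∩ X'), so 4 ∈ Y ∩ ((W ∩ (Y ∪ W)) ∩ X')

Yes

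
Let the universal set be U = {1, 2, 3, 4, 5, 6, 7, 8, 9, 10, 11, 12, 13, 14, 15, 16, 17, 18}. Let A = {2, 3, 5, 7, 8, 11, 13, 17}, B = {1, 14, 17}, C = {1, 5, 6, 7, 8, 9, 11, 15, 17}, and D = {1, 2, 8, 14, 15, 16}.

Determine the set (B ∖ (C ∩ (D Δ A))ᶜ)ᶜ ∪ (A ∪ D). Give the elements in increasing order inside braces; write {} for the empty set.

D Δ A = {1, 3, 5, 7, 11, 13, 14, 15, 16, 17}
C ∩ (D Δ A) = {1, 5, 7, 11, 15, 17}
(C ∩ (D Δ A))ᶜ = {2, 3, 4, 6, 8, 9, 10, 12, 13, 14, 16, 18}
B ∖ (C ∩ (D Δ A))ᶜ = {1, 17}
(B ∖ (C ∩ (D Δ A))ᶜ)ᶜ = {2, 3, 4, 5, 6, 7, 8, 9, 10, 11, 12, 13, 14, 15, 16, 18}
A ∪ D = {1, 2, 3, 5, 7, 8, 11, 13, 14, 15, 16, 17}
(B ∖ (C ∩ (D Δ A))ᶜ)ᶜ ∪ (A ∪ D) = {1, 2, 3, 4, 5, 6, 7, 8, 9, 10, 11, 12, 13, 14, 15, 16, 17, 18}

{1, 2, 3, 4, 5, 6, 7, 8, 9, 10, 11, 12, 13, 14, 15, 16, 17, 18}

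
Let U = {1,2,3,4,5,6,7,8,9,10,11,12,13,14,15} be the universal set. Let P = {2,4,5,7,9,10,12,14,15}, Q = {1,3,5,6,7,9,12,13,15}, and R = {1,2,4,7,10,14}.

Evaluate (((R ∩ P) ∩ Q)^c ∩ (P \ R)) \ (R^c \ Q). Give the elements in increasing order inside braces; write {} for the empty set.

R ∩ P = {2,4,7,10,14}
(R ∩ P) ∩ Q = {7}
((R ∩ P) ∩ Q)^c = {1,2,3,4,5,6,8,9,10,11,12,13,14,15}
P \ R = {5,9,12,15}
((R ∩ P) ∩ Q)^c ∩ (P \ R) = {5,9,12,15}
R^c = {3,5,6,8,9,11,12,13,15}
R^c \ Q = {8,11}
(((R ∩ P) ∩ Q)^c ∩ (P \ R)) \ (R^c \ Q) = {5,9,12,15}

{5,9,12,15}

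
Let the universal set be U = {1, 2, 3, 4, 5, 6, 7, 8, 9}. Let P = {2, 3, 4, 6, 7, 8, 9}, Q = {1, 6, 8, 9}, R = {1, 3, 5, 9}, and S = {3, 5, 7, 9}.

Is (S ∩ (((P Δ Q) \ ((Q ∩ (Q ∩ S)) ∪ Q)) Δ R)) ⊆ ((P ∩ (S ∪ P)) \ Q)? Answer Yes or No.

No

P Δ Q = {1, 2, 3, 4, 7}
Q ∩ S = {9}
Q ∩ (Q ∩ S) = {9}
(Q ∩ (Q ∩ S)) ∪ Q = {1, 6, 8, 9}
(P Δ Q) \ ((Q ∩ (Q ∩ S)) ∪ Q) = {2, 3, 4, 7}
((P Δ Q) \ ((Q ∩ (Q ∩ S)) ∪ Q)) Δ R = {1, 2, 4, 5, 7, 9}
S ∩ (((P Δ Q) \ ((Q ∩ (Q ∩ S)) ∪ Q)) Δ R) = {5, 7, 9}
S ∪ P = {2, 3, 4, 5, 6, 7, 8, 9}
P ∩ (S ∪ P) = {2, 3, 4, 6, 7, 8, 9}
(P ∩ (S ∪ P)) \ Q = {2, 3, 4, 7}
5 ∈ S ∩ (((P Δ Q) \ ((Q ∩ (Q ∩ S)) ∪ Q)) Δ R) but 5 ∉ (P ∩ (S ∪ P)) \ Q, so the inclusion fails.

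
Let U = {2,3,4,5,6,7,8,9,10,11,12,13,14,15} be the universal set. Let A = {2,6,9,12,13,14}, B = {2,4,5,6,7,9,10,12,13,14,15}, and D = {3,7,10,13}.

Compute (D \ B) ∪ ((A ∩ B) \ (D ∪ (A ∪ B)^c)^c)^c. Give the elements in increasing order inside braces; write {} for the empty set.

D \ B = {3}
A ∩ B = {2,6,9,12,13,14}
A ∪ B = {2,4,5,6,7,9,10,12,13,14,15}
(A ∪ B)^c = {3,8,11}
D ∪ (A ∪ B)^c = {3,7,8,10,11,13}
(D ∪ (A ∪ B)^c)^c = {2,4,5,6,9,12,14,15}
(A ∩ B) \ (D ∪ (A ∪ B)^c)^c = {13}
((A ∩ B) \ (D ∪ (A ∪ B)^c)^c)^c = {2,3,4,5,6,7,8,9,10,11,12,14,15}
(D \ B) ∪ ((A ∩ B) \ (D ∪ (A ∪ B)^c)^c)^c = {2,3,4,5,6,7,8,9,10,11,12,14,15}

{2,3,4,5,6,7,8,9,10,11,12,14,15}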